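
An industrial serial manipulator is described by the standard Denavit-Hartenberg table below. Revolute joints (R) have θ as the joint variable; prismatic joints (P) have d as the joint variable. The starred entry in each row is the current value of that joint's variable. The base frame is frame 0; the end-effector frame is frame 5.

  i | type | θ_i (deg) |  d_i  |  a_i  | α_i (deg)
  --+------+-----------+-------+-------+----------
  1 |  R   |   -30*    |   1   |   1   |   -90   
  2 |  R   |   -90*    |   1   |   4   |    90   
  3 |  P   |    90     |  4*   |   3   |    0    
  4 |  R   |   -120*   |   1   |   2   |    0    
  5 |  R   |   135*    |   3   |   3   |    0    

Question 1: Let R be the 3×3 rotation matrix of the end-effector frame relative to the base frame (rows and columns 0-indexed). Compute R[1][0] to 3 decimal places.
0.837

End-effector x-axis (col 0 of R) = (0.4830,0.8365,-0.2588)
R[1][0] = 0.8365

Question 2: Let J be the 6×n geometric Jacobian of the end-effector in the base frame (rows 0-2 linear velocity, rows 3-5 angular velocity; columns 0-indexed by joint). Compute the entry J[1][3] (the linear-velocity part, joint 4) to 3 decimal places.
axis z_3 = (-0.8660,0.5000,0.0000); lever o_n−o_3 = (-2.5152,3.6435,0.9556)
cross product → J_v[:, 3] = (0.4778,0.8276,-1.8978)
J_ω[:, 3] = z_3
entry J[1][3] = 0.8276

0.828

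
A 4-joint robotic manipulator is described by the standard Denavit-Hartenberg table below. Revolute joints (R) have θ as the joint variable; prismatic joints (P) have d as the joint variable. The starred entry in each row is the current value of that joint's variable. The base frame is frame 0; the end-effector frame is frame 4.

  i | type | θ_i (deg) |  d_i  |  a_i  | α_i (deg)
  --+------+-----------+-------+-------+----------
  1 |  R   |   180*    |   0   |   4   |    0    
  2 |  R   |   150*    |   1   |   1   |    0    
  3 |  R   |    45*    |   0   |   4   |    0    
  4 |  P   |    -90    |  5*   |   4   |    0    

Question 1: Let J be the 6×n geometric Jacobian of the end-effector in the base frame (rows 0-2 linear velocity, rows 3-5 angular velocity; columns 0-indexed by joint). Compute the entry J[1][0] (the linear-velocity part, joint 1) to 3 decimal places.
1.765

axis z_0 = ẑ; lever o_n−o_0 = (1.7650,-3.3284,6.0000)
cross product → J_v[:, 0] = (3.3284,1.7650,-0.0000)
J_ω[:, 0] = z_0
entry J[1][0] = 1.7650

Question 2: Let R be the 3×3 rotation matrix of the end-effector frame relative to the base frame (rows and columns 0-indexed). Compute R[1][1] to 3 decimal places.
End-effector y-axis (col 1 of R) = (0.9659,0.2588,0.0000)
R[1][1] = 0.2588

0.259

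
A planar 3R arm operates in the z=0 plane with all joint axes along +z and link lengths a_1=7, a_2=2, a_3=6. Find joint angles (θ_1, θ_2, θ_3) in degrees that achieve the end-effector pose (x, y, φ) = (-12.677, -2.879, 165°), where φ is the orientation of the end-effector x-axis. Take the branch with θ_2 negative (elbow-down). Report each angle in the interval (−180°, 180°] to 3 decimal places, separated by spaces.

wrist centre = target − a_3·(cos φ, sin φ) = (-6.8814, -4.4319)
cos θ_2 = (66.9961−7²−2²)/(2·7·2) = 0.4999; θ_2 = -60.0091° (elbow-down)
β = atan2(-4.4319,-6.8814) = -147.2169°; ψ = atan2(-1.7322,7.9997) = -12.2178°
θ_1 = β − ψ = -134.9991°
θ_3 = φ − θ_1 − θ_2 = 0.0082° (wrapped to (-180°,180°])

-134.999 -60.009 0.008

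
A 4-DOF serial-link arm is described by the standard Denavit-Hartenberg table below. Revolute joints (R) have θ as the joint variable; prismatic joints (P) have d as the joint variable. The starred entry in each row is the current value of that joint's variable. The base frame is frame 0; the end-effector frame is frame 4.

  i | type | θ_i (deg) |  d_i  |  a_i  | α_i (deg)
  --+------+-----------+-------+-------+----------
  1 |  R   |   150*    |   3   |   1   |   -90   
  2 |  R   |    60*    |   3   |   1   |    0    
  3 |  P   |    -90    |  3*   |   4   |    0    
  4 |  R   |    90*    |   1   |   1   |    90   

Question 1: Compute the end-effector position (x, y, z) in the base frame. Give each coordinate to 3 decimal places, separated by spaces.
-8.232 -3.330 3.268

after link 1: o_1 = (-0.8660, 0.5000, 3.0000)
after link 2: o_2 = (-2.7990, -1.8481, 2.1340)
after link 3: o_3 = (-7.2990, -2.7141, 4.1340)
after link 4: o_4 = (-8.2321, -3.3301, 3.2679)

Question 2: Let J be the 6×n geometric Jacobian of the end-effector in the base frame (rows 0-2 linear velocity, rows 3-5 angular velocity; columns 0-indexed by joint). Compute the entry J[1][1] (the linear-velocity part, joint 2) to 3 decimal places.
0.134

axis z_1 = (-0.5000,-0.8660,0.0000); lever o_n−o_1 = (-7.3660,-3.8301,0.2679)
cross product → J_v[:, 1] = (-0.2321,0.1340,-4.4641)
J_ω[:, 1] = z_1
entry J[1][1] = 0.1340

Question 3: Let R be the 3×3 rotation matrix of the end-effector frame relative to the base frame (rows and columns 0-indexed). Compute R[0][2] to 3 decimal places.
End-effector z-axis (col 2 of R) = (-0.7500,0.4330,0.5000)
R[0][2] = -0.7500

-0.750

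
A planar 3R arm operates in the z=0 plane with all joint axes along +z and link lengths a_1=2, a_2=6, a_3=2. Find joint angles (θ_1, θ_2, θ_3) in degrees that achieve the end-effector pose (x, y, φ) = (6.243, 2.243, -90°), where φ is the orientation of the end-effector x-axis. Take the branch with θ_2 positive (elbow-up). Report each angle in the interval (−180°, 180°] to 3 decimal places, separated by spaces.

wrist centre = target − a_3·(cos φ, sin φ) = (6.2430, 4.2430)
cos θ_2 = (56.9781−2²−6²)/(2·2·6) = 0.7074; θ_2 = 44.9746° (elbow-up)
β = atan2(4.2430,6.2430) = 34.2016°; ψ = atan2(4.2408,6.2445) = 34.1811°
θ_1 = β − ψ = 0.0206°
θ_3 = φ − θ_1 − θ_2 = -134.9951° (wrapped to (-180°,180°])

0.021 44.975 -134.995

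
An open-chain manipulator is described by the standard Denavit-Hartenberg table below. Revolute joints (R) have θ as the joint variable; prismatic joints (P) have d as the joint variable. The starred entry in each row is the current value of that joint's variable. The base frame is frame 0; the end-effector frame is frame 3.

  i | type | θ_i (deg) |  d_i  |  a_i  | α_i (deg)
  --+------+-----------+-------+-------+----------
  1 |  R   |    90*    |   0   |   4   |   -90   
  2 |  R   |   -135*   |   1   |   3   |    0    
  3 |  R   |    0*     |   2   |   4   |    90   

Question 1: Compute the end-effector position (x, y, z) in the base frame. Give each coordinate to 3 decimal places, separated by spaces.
-3.000 -0.950 4.950

after link 1: o_1 = (0.0000, 4.0000, 0.0000)
after link 2: o_2 = (-1.0000, 1.8787, 2.1213)
after link 3: o_3 = (-3.0000, -0.9497, 4.9497)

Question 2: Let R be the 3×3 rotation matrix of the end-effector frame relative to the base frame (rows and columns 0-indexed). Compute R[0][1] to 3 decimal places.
End-effector y-axis (col 1 of R) = (-1.0000,0.0000,0.0000)
R[0][1] = -1.0000

-1.000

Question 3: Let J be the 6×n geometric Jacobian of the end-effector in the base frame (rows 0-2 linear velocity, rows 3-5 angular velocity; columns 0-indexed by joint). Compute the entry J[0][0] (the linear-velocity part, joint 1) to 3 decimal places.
axis z_0 = ẑ; lever o_n−o_0 = (-3.0000,-0.9497,4.9497)
cross product → J_v[:, 0] = (0.9497,-3.0000,0.0000)
J_ω[:, 0] = z_0
entry J[0][0] = 0.9497

0.950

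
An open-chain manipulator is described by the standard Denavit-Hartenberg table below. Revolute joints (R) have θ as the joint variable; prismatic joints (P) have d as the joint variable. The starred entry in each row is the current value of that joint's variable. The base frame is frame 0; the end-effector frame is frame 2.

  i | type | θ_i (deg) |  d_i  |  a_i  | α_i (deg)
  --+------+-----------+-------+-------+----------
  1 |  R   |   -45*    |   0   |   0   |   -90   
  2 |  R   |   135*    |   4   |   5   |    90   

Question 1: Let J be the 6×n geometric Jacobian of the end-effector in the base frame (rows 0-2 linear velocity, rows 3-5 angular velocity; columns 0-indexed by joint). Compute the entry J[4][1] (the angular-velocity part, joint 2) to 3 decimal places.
axis z_1 = (0.7071,0.7071,0.0000); lever o_n−o_1 = (0.3284,5.3284,-3.5355)
cross product → J_v[:, 1] = (-2.5000,2.5000,3.5355)
J_ω[:, 1] = z_1
entry J[4][1] = 0.7071

0.707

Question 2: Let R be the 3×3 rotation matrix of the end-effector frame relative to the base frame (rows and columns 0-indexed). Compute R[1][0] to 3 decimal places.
0.500

End-effector x-axis (col 0 of R) = (-0.5000,0.5000,-0.7071)
R[1][0] = 0.5000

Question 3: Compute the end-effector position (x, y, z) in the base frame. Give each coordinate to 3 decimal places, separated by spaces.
after link 1: o_1 = (0.0000, 0.0000, 0.0000)
after link 2: o_2 = (0.3284, 5.3284, -3.5355)

0.328 5.328 -3.536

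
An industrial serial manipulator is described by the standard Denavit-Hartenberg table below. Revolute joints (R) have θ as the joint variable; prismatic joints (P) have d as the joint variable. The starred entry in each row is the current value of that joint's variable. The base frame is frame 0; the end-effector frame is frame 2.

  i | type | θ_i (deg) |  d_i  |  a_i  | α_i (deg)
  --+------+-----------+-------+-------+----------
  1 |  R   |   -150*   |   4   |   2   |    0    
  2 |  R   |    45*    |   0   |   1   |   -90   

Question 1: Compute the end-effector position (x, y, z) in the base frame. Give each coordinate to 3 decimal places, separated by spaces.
after link 1: o_1 = (-1.7321, -1.0000, 4.0000)
after link 2: o_2 = (-1.9909, -1.9659, 4.0000)

-1.991 -1.966 4.000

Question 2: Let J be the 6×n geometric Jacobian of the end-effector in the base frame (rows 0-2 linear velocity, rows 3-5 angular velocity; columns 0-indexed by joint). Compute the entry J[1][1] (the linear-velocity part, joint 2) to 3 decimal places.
-0.259

axis z_1 = (0.0000,0.0000,1.0000); lever o_n−o_1 = (-0.2588,-0.9659,0.0000)
cross product → J_v[:, 1] = (0.9659,-0.2588,0.0000)
J_ω[:, 1] = z_1
entry J[1][1] = -0.2588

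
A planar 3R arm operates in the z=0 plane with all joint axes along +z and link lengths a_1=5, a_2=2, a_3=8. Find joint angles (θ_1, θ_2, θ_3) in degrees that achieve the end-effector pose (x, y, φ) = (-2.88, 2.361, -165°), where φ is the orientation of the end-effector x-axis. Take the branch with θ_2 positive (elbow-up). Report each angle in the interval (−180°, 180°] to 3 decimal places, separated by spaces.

wrist centre = target − a_3·(cos φ, sin φ) = (4.8474, 4.4316)
cos θ_2 = (43.1360−5²−2²)/(2·5·2) = 0.7068; θ_2 = 45.0248° (elbow-up)
β = atan2(4.4316,4.8474) = 42.4339°; ψ = atan2(1.4148,6.4136) = 12.4401°
θ_1 = β − ψ = 29.9938°
θ_3 = φ − θ_1 − θ_2 = 119.9814° (wrapped to (-180°,180°])

29.994 45.025 119.981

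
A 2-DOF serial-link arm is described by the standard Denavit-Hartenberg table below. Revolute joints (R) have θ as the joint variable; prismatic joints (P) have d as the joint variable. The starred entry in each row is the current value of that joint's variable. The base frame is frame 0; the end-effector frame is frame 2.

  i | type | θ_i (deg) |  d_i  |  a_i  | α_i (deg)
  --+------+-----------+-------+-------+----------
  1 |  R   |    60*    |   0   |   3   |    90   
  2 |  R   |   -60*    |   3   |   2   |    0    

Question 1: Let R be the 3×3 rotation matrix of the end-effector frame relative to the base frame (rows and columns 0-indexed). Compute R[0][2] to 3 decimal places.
0.866

End-effector z-axis (col 2 of R) = (0.8660,-0.5000,0.0000)
R[0][2] = 0.8660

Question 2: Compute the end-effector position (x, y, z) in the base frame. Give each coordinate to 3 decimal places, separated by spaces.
after link 1: o_1 = (1.5000, 2.5981, 0.0000)
after link 2: o_2 = (4.5981, 1.9641, -1.7321)

4.598 1.964 -1.732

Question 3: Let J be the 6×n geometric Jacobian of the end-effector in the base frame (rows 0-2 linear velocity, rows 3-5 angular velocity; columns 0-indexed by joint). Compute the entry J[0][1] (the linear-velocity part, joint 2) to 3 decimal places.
0.866

axis z_1 = (0.8660,-0.5000,0.0000); lever o_n−o_1 = (3.0981,-0.6340,-1.7321)
cross product → J_v[:, 1] = (0.8660,1.5000,1.0000)
J_ω[:, 1] = z_1
entry J[0][1] = 0.8660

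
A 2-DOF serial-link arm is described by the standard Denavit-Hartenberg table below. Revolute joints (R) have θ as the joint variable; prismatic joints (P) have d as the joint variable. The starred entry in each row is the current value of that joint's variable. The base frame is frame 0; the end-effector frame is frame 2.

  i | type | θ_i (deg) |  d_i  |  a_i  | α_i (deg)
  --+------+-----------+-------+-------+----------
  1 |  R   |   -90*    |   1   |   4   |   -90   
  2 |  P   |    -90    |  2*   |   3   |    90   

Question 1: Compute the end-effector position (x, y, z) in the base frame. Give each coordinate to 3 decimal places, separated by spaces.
2.000 -4.000 4.000

after link 1: o_1 = (0.0000, -4.0000, 1.0000)
after link 2: o_2 = (2.0000, -4.0000, 4.0000)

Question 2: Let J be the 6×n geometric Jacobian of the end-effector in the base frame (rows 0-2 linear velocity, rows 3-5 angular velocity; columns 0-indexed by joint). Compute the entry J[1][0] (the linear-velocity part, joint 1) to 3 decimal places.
axis z_0 = ẑ; lever o_n−o_0 = (2.0000,-4.0000,4.0000)
cross product → J_v[:, 0] = (4.0000,2.0000,-0.0000)
J_ω[:, 0] = z_0
entry J[1][0] = 2.0000

2.000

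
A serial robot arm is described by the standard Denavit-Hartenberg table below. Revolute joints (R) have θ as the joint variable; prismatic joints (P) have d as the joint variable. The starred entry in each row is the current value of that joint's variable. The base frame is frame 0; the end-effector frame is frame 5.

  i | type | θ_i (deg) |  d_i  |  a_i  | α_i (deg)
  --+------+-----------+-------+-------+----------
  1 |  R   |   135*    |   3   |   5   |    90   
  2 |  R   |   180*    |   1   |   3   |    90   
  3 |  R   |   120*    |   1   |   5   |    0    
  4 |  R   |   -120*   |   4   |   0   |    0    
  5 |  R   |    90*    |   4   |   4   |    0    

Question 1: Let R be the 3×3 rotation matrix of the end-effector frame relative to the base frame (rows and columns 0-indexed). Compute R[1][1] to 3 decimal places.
0.707

End-effector y-axis (col 1 of R) = (-0.7071,0.7071,-0.0000)
R[1][1] = 0.7071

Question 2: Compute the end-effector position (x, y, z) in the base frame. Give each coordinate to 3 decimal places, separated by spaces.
3.415 9.779 12.000

after link 1: o_1 = (-3.5355, 3.5355, 3.0000)
after link 2: o_2 = (-0.7071, 2.1213, 3.0000)
after link 3: o_3 = (0.5870, 6.9509, 4.0000)
after link 4: o_4 = (0.5870, 6.9509, 8.0000)
after link 5: o_5 = (3.4154, 9.7794, 12.0000)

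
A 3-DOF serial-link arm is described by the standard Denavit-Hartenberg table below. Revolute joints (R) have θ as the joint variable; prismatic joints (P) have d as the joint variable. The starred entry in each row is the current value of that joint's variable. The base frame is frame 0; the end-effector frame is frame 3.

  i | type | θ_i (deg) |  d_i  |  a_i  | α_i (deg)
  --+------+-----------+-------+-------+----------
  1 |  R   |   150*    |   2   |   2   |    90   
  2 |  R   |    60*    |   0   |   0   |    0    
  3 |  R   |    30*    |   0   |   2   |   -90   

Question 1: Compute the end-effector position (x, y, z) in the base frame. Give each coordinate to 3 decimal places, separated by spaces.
after link 1: o_1 = (-1.7321, 1.0000, 2.0000)
after link 2: o_2 = (-1.7321, 1.0000, 2.0000)
after link 3: o_3 = (-1.7321, 1.0000, 4.0000)

-1.732 1.000 4.000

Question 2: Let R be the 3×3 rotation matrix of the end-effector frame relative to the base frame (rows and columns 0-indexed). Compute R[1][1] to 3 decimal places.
-0.866

End-effector y-axis (col 1 of R) = (-0.5000,-0.8660,-0.0000)
R[1][1] = -0.8660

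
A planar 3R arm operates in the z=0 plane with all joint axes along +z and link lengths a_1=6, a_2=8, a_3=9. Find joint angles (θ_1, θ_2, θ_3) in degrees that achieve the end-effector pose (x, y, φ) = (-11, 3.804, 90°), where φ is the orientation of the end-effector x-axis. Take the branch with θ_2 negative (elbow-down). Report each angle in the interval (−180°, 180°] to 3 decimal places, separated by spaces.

-120.000 -60.001 -89.999

wrist centre = target − a_3·(cos φ, sin φ) = (-11.0000, -5.1960)
cos θ_2 = (147.9984−6²−8²)/(2·6·8) = 0.5000; θ_2 = -60.0011° (elbow-down)
β = atan2(-5.1960,-11.0000) = -154.7157°; ψ = atan2(-6.9283,9.9999) = -34.7157°
θ_1 = β − ψ = -120.0000°
θ_3 = φ − θ_1 − θ_2 = -89.9989° (wrapped to (-180°,180°])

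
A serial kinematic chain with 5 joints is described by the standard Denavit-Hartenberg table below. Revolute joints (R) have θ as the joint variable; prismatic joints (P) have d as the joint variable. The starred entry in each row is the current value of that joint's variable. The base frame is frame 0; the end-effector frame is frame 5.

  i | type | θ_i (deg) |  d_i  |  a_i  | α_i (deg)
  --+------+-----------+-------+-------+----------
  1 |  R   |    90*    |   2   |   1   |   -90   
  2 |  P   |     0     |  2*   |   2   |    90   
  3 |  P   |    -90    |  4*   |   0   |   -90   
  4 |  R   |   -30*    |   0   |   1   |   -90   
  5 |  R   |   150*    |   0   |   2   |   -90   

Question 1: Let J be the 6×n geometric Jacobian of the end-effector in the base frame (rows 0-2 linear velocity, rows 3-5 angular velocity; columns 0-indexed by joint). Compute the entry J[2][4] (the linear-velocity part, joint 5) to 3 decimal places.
axis z_4 = (0.5000,0.0000,-0.8660); lever o_n−o_4 = (-1.5000,-1.0000,-0.8660)
cross product → J_v[:, 4] = (-0.8660,1.7321,-0.5000)
J_ω[:, 4] = z_4
entry J[2][4] = -0.5000

-0.500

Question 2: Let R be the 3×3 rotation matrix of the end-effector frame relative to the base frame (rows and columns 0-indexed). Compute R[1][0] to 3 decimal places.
End-effector x-axis (col 0 of R) = (-0.7500,-0.5000,-0.4330)
R[1][0] = -0.5000

-0.500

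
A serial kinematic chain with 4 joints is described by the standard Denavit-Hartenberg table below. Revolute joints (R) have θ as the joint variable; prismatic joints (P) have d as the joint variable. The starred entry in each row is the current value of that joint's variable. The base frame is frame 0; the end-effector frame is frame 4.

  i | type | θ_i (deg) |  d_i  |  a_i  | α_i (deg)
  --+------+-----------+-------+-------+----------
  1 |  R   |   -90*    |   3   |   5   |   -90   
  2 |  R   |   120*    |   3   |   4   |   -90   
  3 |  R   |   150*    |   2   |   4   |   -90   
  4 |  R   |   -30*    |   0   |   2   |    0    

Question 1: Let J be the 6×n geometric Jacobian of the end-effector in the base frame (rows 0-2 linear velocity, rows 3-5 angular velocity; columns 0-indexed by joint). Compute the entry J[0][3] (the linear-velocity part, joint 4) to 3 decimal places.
axis z_3 = (0.8660,-0.2500,0.4330); lever o_n−o_3 = (-0.8660,0.1160,1.7990)
cross product → J_v[:, 3] = (-0.5000,-1.9330,-0.1160)
J_ω[:, 3] = z_3
entry J[0][3] = -0.5000

-0.500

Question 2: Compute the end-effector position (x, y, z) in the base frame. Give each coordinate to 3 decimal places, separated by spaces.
after link 1: o_1 = (0.0000, -5.0000, 3.0000)
after link 2: o_2 = (3.0000, -3.0000, -0.4641)
after link 3: o_3 = (1.0000, -3.0000, 3.5359)
after link 4: o_4 = (0.1340, -2.8840, 5.3349)

0.134 -2.884 5.335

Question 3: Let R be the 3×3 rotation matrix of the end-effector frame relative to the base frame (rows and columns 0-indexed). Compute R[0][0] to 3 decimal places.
-0.433

End-effector x-axis (col 0 of R) = (-0.4330,0.0580,0.8995)
R[0][0] = -0.4330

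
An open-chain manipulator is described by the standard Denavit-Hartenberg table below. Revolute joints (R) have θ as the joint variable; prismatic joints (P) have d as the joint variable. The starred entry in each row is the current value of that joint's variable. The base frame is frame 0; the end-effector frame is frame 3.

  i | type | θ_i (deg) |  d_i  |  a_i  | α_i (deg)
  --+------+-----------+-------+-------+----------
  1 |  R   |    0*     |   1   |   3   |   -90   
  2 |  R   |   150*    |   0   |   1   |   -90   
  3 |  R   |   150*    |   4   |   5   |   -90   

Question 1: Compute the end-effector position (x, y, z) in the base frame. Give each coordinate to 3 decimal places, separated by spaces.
3.884 -2.500 6.129

after link 1: o_1 = (3.0000, 0.0000, 1.0000)
after link 2: o_2 = (2.1340, 0.0000, 0.5000)
after link 3: o_3 = (3.8840, -2.5000, 6.1292)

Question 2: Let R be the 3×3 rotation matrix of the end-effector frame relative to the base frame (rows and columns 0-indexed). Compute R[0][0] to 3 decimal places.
0.750

End-effector x-axis (col 0 of R) = (0.7500,-0.5000,0.4330)
R[0][0] = 0.7500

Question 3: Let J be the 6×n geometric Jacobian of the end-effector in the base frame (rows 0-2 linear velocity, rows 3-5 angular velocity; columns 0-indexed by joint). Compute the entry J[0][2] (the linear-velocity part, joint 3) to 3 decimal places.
2.165

axis z_2 = (-0.5000,0.0000,0.8660); lever o_n−o_2 = (1.7500,-2.5000,5.6292)
cross product → J_v[:, 2] = (2.1651,4.3301,1.2500)
J_ω[:, 2] = z_2
entry J[0][2] = 2.1651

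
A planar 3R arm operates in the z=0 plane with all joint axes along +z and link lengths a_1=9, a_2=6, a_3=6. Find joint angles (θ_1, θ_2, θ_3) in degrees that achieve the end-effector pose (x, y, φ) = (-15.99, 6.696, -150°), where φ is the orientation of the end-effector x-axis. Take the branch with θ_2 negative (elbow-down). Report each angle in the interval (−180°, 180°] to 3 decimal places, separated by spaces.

wrist centre = target − a_3·(cos φ, sin φ) = (-10.7938, 9.6960)
cos θ_2 = (210.5196−9²−6²)/(2·9·6) = 0.8659; θ_2 = -30.0119° (elbow-down)
β = atan2(9.6960,-10.7938) = 138.0670°; ψ = atan2(-3.0011,14.1955) = -11.9371°
θ_1 = β − ψ = 150.0041°
θ_3 = φ − θ_1 − θ_2 = 90.0078° (wrapped to (-180°,180°])

150.004 -30.012 90.008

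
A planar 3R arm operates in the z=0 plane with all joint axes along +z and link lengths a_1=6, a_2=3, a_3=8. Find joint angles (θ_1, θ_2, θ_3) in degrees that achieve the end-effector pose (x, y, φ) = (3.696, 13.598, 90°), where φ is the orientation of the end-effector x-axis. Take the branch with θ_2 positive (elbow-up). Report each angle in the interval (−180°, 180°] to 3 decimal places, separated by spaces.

wrist centre = target − a_3·(cos φ, sin φ) = (3.6960, 5.5980)
cos θ_2 = (44.9980−6²−3²)/(2·6·3) = -0.0001; θ_2 = 90.0032° (elbow-up)
β = atan2(5.5980,3.6960) = 56.5658°; ψ = atan2(3.0000,5.9998) = 26.5657°
θ_1 = β − ψ = 30.0001°
θ_3 = φ − θ_1 − θ_2 = -30.0032° (wrapped to (-180°,180°])

30.000 90.003 -30.003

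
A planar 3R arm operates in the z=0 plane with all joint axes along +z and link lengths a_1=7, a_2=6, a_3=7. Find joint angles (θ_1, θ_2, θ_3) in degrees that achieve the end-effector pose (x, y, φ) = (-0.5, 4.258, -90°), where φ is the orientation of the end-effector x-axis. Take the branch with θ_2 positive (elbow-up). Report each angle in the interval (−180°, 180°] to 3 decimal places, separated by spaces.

wrist centre = target − a_3·(cos φ, sin φ) = (-0.5000, 11.2580)
cos θ_2 = (126.9926−7²−6²)/(2·7·6) = 0.4999; θ_2 = 60.0059° (elbow-up)
β = atan2(11.2580,-0.5000) = 92.5430°; ψ = atan2(5.1965,9.9995) = 27.4597°
θ_1 = β − ψ = 65.0833°
θ_3 = φ − θ_1 − θ_2 = 144.9108° (wrapped to (-180°,180°])

65.083 60.006 144.911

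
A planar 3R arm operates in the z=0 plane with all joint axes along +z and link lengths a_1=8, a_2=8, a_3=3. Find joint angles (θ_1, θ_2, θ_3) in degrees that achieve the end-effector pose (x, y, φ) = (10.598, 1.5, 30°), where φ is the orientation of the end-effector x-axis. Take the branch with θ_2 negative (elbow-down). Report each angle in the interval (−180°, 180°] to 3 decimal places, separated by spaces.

wrist centre = target − a_3·(cos φ, sin φ) = (7.9999, 0.0000)
cos θ_2 = (63.9988−8²−8²)/(2·8·8) = -0.5000; θ_2 = -120.0006° (elbow-down)
β = atan2(0.0000,7.9999) = 0.0000°; ψ = atan2(-6.9282,3.9999) = -60.0003°
θ_1 = β − ψ = 60.0003°
θ_3 = φ − θ_1 − θ_2 = 90.0003° (wrapped to (-180°,180°])

60.000 -120.001 90.000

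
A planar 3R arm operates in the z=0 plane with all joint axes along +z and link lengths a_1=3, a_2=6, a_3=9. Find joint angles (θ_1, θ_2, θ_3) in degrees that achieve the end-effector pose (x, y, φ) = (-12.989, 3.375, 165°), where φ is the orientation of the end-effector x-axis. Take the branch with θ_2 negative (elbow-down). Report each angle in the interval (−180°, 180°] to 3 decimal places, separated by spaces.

wrist centre = target − a_3·(cos φ, sin φ) = (-4.2957, 1.0456)
cos θ_2 = (19.5461−3²−6²)/(2·3·6) = -0.7071; θ_2 = -134.9956° (elbow-down)
β = atan2(1.0456,-4.2957) = 166.3194°; ψ = atan2(-4.2430,-1.2423) = -106.3197°
θ_1 = β − ψ = 272.6392°
θ_3 = φ − θ_1 − θ_2 = 27.3565° (wrapped to (-180°,180°])

-87.361 -134.996 27.356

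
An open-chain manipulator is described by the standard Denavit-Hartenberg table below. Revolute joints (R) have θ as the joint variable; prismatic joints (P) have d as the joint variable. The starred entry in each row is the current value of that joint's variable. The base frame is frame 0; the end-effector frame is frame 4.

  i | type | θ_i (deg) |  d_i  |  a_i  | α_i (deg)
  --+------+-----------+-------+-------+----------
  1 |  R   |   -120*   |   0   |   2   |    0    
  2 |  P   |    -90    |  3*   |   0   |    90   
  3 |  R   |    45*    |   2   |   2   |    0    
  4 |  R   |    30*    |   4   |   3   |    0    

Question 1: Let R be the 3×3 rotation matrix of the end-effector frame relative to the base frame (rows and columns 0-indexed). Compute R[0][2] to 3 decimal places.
0.500

End-effector z-axis (col 2 of R) = (0.5000,0.8660,0.0000)
R[0][2] = 0.5000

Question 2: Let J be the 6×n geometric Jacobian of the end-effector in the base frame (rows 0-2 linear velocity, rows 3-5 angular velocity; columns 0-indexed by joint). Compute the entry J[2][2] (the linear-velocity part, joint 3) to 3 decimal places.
2.191

axis z_2 = (0.5000,0.8660,0.0000); lever o_n−o_2 = (1.1028,6.2915,4.3120)
cross product → J_v[:, 2] = (3.7343,-2.1560,2.1907)
J_ω[:, 2] = z_2
entry J[2][2] = 2.1907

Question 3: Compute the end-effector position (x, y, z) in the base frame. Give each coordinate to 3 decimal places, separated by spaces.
after link 1: o_1 = (-1.0000, -1.7321, 0.0000)
after link 2: o_2 = (-1.0000, -1.7321, 3.0000)
after link 3: o_3 = (-1.2247, 0.7071, 4.4142)
after link 4: o_4 = (0.1028, 4.5594, 7.3120)

0.103 4.559 7.312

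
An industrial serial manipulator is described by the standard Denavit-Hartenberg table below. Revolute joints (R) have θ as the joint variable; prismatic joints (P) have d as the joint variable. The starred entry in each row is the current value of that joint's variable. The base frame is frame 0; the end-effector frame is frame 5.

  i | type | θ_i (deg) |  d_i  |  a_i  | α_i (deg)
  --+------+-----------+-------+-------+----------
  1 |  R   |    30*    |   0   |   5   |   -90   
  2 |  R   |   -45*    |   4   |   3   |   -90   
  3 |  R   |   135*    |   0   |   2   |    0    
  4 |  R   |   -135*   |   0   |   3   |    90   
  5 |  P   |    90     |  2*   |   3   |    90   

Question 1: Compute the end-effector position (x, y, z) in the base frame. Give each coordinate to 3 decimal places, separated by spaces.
after link 1: o_1 = (4.3301, 2.5000, 0.0000)
after link 2: o_2 = (4.1672, 7.0248, 2.1213)
after link 3: o_3 = (4.0083, 5.3000, 1.1213)
after link 4: o_4 = (5.8454, 6.3607, 3.2426)
after link 5: o_5 = (6.6826, 9.1534, 1.1213)

6.683 9.153 1.121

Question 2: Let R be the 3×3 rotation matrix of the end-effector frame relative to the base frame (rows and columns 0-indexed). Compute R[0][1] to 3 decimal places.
-0.500

End-effector y-axis (col 1 of R) = (-0.5000,0.8660,-0.0000)
R[0][1] = -0.5000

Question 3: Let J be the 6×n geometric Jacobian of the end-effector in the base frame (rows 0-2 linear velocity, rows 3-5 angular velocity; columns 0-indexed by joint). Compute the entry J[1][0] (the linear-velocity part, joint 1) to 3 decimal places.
axis z_0 = ẑ; lever o_n−o_0 = (6.6826,9.1534,1.1213)
cross product → J_v[:, 0] = (-9.1534,6.6826,0.0000)
J_ω[:, 0] = z_0
entry J[1][0] = 6.6826

6.683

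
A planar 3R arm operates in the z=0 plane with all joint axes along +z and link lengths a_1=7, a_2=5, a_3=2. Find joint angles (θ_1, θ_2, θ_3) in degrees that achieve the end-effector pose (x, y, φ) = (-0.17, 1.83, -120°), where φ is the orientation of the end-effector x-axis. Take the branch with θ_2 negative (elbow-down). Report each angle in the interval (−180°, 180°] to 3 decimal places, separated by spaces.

120.001 -150.002 -89.999

wrist centre = target − a_3·(cos φ, sin φ) = (0.8300, 3.5621)
cos θ_2 = (13.3771−7²−5²)/(2·7·5) = -0.8660; θ_2 = -150.0018° (elbow-down)
β = atan2(3.5621,0.8300) = 76.8834°; ψ = atan2(-2.4999,2.6698) = -43.1173°
θ_1 = β − ψ = 120.0008°
θ_3 = φ − θ_1 − θ_2 = -89.9989° (wrapped to (-180°,180°])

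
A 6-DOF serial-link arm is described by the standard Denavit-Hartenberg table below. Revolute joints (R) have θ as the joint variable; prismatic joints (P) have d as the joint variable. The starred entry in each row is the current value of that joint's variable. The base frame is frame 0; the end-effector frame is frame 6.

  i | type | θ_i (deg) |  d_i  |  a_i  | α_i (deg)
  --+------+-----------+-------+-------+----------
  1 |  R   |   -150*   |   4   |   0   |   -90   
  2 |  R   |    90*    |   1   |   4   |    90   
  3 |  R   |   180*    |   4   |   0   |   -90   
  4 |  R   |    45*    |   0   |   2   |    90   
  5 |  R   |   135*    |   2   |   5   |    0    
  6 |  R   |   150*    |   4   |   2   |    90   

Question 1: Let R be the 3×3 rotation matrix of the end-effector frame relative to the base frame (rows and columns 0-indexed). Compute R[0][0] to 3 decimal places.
End-effector x-axis (col 0 of R) = (0.6415,-0.7450,0.1830)
R[0][0] = 0.6415

0.641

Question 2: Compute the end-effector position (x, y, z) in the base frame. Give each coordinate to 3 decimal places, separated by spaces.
-8.064 -3.958 3.523

after link 1: o_1 = (0.0000, 0.0000, 4.0000)
after link 2: o_2 = (0.5000, -0.8660, 0.0000)
after link 3: o_3 = (-2.9641, -2.8660, 0.0000)
after link 4: o_4 = (-1.7394, -2.1589, 1.4142)
after link 5: o_5 = (-6.8969, -1.0542, 0.3284)
after link 6: o_6 = (-8.0635, -3.9584, 3.5229)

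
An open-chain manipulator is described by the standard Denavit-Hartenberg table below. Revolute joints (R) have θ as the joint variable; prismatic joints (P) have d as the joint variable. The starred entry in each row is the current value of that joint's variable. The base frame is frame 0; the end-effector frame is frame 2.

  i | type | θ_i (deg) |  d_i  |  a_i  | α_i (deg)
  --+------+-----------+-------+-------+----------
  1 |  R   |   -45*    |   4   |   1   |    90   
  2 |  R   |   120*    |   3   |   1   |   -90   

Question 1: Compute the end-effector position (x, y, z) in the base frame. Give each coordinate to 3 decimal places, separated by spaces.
after link 1: o_1 = (0.7071, -0.7071, 4.0000)
after link 2: o_2 = (-1.7678, -2.4749, 4.8660)

-1.768 -2.475 4.866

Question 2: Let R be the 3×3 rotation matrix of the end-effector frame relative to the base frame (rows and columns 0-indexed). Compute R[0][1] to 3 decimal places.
0.707

End-effector y-axis (col 1 of R) = (0.7071,0.7071,-0.0000)
R[0][1] = 0.7071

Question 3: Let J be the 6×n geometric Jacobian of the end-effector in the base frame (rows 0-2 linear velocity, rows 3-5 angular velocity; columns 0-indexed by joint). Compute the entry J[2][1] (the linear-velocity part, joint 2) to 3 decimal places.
-0.500

axis z_1 = (-0.7071,-0.7071,0.0000); lever o_n−o_1 = (-2.4749,-1.7678,0.8660)
cross product → J_v[:, 1] = (-0.6124,0.6124,-0.5000)
J_ω[:, 1] = z_1
entry J[2][1] = -0.5000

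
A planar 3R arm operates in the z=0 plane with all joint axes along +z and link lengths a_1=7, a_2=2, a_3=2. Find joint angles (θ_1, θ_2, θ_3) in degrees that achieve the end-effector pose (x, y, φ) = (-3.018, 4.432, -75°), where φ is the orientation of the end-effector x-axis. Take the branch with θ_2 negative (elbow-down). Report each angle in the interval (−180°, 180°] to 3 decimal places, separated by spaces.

wrist centre = target − a_3·(cos φ, sin φ) = (-3.5356, 6.3639)
cos θ_2 = (52.9993−7²−2²)/(2·7·2) = -0.0000; θ_2 = -90.0013° (elbow-down)
β = atan2(6.3639,-3.5356) = 119.0557°; ψ = atan2(-2.0000,7.0000) = -15.9455°
θ_1 = β − ψ = 135.0012°
θ_3 = φ − θ_1 − θ_2 = -119.9999° (wrapped to (-180°,180°])

135.001 -90.001 -120.000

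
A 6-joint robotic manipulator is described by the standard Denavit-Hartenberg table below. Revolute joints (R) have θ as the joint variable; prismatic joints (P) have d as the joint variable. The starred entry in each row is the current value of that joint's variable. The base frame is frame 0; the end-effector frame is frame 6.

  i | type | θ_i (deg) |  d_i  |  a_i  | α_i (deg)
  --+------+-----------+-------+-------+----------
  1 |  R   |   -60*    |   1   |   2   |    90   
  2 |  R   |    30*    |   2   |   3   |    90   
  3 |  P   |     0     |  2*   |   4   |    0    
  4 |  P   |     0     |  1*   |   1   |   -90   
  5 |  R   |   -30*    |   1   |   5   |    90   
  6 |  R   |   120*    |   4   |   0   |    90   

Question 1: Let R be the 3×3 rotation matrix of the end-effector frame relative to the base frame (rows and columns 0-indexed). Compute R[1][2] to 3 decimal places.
End-effector z-axis (col 2 of R) = (0.0000,-1.0000,-0.0000)
R[1][2] = -1.0000

-1.000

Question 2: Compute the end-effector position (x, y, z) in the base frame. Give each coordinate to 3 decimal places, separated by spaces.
after link 1: o_1 = (1.0000, -1.7321, 1.0000)
after link 2: o_2 = (0.5670, -4.9821, 2.5000)
after link 3: o_3 = (2.7990, -8.8481, 2.7679)
after link 4: o_4 = (3.4821, -10.0311, 2.4019)
after link 5: o_5 = (5.1160, -14.8612, 2.4019)
after link 6: o_6 = (5.1160, -14.8612, -1.5981)

5.116 -14.861 -1.598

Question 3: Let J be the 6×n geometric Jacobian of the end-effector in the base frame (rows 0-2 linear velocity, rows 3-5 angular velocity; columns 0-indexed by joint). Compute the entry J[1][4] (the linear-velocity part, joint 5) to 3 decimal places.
axis z_4 = (-0.8660,-0.5000,0.0000); lever o_n−o_4 = (1.6340,-4.8301,-4.0000)
cross product → J_v[:, 4] = (2.0000,-3.4641,5.0000)
J_ω[:, 4] = z_4
entry J[1][4] = -3.4641

-3.464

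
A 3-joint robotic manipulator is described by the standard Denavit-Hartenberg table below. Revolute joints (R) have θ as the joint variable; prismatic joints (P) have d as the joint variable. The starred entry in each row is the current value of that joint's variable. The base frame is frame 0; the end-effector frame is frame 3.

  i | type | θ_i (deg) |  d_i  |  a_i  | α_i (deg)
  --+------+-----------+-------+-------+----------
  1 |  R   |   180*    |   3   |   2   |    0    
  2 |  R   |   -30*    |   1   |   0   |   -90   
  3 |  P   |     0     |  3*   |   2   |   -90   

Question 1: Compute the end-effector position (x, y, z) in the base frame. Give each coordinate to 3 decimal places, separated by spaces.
-5.232 -1.598 4.000

after link 1: o_1 = (-2.0000, 0.0000, 3.0000)
after link 2: o_2 = (-2.0000, 0.0000, 4.0000)
after link 3: o_3 = (-5.2321, -1.5981, 4.0000)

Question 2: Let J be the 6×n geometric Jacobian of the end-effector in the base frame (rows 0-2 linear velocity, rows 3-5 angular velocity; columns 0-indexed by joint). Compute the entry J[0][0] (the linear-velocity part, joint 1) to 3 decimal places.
1.598

axis z_0 = ẑ; lever o_n−o_0 = (-5.2321,-1.5981,4.0000)
cross product → J_v[:, 0] = (1.5981,-5.2321,0.0000)
J_ω[:, 0] = z_0
entry J[0][0] = 1.5981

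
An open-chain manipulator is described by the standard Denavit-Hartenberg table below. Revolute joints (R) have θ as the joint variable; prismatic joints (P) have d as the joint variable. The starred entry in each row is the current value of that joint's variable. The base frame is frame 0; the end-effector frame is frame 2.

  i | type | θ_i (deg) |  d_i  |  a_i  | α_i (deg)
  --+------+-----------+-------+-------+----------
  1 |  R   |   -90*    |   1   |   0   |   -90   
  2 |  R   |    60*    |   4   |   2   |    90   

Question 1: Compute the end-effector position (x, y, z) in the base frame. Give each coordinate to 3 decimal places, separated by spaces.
after link 1: o_1 = (0.0000, 0.0000, 1.0000)
after link 2: o_2 = (4.0000, -1.0000, -0.7321)

4.000 -1.000 -0.732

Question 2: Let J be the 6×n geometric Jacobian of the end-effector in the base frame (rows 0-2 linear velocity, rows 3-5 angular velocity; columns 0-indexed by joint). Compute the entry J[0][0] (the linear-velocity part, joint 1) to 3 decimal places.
axis z_0 = ẑ; lever o_n−o_0 = (4.0000,-1.0000,-0.7321)
cross product → J_v[:, 0] = (1.0000,4.0000,-0.0000)
J_ω[:, 0] = z_0
entry J[0][0] = 1.0000

1.000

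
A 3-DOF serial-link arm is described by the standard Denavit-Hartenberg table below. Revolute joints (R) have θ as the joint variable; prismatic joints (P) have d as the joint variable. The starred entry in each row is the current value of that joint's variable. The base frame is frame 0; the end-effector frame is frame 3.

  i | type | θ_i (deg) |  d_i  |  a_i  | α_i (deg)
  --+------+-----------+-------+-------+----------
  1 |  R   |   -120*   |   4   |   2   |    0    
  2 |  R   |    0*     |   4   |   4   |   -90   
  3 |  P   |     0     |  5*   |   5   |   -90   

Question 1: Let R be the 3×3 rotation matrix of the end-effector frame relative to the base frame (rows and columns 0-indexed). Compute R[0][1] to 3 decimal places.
End-effector y-axis (col 1 of R) = (-0.8660,0.5000,-0.0000)
R[0][1] = -0.8660

-0.866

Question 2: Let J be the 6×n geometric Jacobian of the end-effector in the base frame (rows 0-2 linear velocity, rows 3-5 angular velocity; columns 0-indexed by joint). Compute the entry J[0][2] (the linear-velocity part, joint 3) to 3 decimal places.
0.866

prismatic axis z_2 = (0.8660,-0.5000,0.0000)
J_v[:, 2] = z_2; J_ω[:, 2] = (0,0,0)
entry J[0][2] = 0.8660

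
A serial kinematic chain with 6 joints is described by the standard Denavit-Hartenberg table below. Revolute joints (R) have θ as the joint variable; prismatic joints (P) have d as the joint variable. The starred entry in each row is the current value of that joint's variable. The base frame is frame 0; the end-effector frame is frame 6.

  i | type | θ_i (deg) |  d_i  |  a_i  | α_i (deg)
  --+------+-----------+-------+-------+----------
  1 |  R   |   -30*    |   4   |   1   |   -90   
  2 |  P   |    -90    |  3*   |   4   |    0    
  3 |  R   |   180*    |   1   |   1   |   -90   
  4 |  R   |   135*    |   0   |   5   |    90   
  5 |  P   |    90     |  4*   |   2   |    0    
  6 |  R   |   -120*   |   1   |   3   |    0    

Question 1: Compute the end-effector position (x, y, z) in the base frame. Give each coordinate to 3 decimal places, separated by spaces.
after link 1: o_1 = (0.8660, -0.5000, 4.0000)
after link 2: o_2 = (2.3660, 2.0981, 8.0000)
after link 3: o_3 = (2.8660, 2.9641, 7.0000)
after link 4: o_4 = (1.0983, -0.0978, 10.5355)
after link 5: o_5 = (-2.0480, -1.5473, 7.7071)
after link 6: o_6 = (-2.0211, -4.5006, 8.8371)

-2.021 -4.501 8.837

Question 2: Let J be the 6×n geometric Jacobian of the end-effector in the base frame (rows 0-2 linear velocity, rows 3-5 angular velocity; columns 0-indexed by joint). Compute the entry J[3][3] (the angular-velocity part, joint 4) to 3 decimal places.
axis z_3 = (-0.8660,0.5000,-0.0000); lever o_n−o_3 = (-4.8871,-7.4647,1.8371)
cross product → J_v[:, 3] = (0.9186,1.5910,8.9082)
J_ω[:, 3] = z_3
entry J[3][3] = -0.8660

-0.866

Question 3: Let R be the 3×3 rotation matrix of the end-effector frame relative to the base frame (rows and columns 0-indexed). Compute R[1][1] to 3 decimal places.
0.127

End-effector y-axis (col 1 of R) = (-0.9268,0.1268,0.3536)
R[1][1] = 0.1268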